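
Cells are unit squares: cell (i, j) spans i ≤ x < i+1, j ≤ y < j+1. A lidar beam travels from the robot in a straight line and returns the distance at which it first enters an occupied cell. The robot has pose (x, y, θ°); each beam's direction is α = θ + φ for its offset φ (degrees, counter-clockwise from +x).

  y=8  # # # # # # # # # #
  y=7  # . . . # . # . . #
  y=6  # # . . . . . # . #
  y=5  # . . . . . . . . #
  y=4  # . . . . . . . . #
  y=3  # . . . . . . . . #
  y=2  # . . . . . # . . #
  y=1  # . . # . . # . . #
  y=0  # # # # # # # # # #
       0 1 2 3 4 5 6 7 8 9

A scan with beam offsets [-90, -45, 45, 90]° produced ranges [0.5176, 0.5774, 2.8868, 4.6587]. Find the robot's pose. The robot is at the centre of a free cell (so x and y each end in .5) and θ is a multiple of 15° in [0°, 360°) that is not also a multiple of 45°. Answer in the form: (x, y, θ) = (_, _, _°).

(x, y, θ) = (1.5, 3.5, 255°)

Candidates: 49 free-cell centres × 16 headings = 784 poses. Raycast each; keep the one whose scan matches to 4 dp.
  (5.5, 5.5, 285°): beam 1 = 4.6587 ≠ 0.5176 ✗
  (1.5, 5.5, 60°): beam 1 = 5.1962 ≠ 0.5176 ✗
  (1.5, 1.5, 345°): beam 3 = 8.6603 ≠ 2.8868 ✗
  (7.5, 1.5, 120°): beam 1 = 1.7321 ≠ 0.5176 ✗
  (8.5, 3.5, 240°): beam 1 = 8.6603 ≠ 0.5176 ✗
  …
  (1.5, 3.5, 255°): r_1=0.5176, r_2=0.5774, r_3=2.8868, r_4=4.6587 — all match ✓
Only this pose fits every beam.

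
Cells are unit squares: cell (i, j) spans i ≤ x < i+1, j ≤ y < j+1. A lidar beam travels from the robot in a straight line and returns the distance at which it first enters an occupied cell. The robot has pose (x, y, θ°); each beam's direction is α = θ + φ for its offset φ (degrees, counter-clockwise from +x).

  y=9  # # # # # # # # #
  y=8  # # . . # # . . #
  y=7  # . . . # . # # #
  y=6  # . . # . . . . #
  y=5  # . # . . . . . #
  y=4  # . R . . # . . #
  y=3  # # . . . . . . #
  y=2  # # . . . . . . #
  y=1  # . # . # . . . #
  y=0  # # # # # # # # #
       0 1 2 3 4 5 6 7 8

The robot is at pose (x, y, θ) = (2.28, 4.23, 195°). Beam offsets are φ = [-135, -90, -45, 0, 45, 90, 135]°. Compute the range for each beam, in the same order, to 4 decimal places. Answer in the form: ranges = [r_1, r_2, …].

beam 1: φ=-135°, α=60°
  dir = (cos 60°, sin 60°) = (0.5000, 0.8660); from cell (2,4)
  next x-line at t=1.4400, next y-line at t=0.8891; Δt_x=2.0000, Δt_y=1.1547
    y: enter (2,5) at t=0.8891 ← occupied
  → r_1 = 0.8891
beam 2: φ=-90°, α=105°
  dir = (cos 105°, sin 105°) = (-0.2588, 0.9659); from cell (2,4)
  next x-line at t=1.0818, next y-line at t=0.7972; Δt_x=3.8637, Δt_y=1.0353
    y: enter (2,5) at t=0.7972 ← occupied
  → r_2 = 0.7972
beam 3: φ=-45°, α=150°
  dir = (cos 150°, sin 150°) = (-0.8660, 0.5000); from cell (2,4)
  next x-line at t=0.3233, next y-line at t=1.5400; Δt_x=1.1547, Δt_y=2.0000
    x: enter (1,4) at t=0.3233
    x: enter (0,4) at t=1.4780 ← occupied
  → r_3 = 1.4780
beam 4: φ=0°, α=195°
  dir = (cos 195°, sin 195°) = (-0.9659, -0.2588); from cell (2,4)
  next x-line at t=0.2899, next y-line at t=0.8887; Δt_x=1.0353, Δt_y=3.8637
    x: enter (1,4) at t=0.2899
    y: enter (1,3) at t=0.8887 ← occupied
  → r_4 = 0.8887
beam 5: φ=45°, α=240°
  dir = (cos 240°, sin 240°) = (-0.5000, -0.8660); from cell (2,4)
  next x-line at t=0.5600, next y-line at t=0.2656; Δt_x=2.0000, Δt_y=1.1547
    y: enter (2,3) at t=0.2656
    x: enter (1,3) at t=0.5600 ← occupied
  → r_5 = 0.5600
beam 6: φ=90°, α=285°
  dir = (cos 285°, sin 285°) = (0.2588, -0.9659); from cell (2,4)
  next x-line at t=2.7819, next y-line at t=0.2381; Δt_x=3.8637, Δt_y=1.0353
    y: enter (2,3) at t=0.2381
    y: enter (2,2) at t=1.2734
    y: enter (2,1) at t=2.3087 ← occupied
  → r_6 = 2.3087
beam 7: φ=135°, α=330°
  dir = (cos 330°, sin 330°) = (0.8660, -0.5000); from cell (2,4)
  next x-line at t=0.8314, next y-line at t=0.4600; Δt_x=1.1547, Δt_y=2.0000
    y: enter (2,3) at t=0.4600
    x: enter (3,3) at t=0.8314
    x: enter (4,3) at t=1.9861
    y: enter (4,2) at t=2.4600
    x: enter (5,2) at t=3.1408
    x: enter (6,2) at t=4.2955
    y: enter (6,1) at t=4.4600
    x: enter (7,1) at t=5.4502
    y: enter (7,0) at t=6.4600 ← occupied
  → r_7 = 6.4600

ranges = [0.8891, 0.7972, 1.4780, 0.8887, 0.5600, 2.3087, 6.4600]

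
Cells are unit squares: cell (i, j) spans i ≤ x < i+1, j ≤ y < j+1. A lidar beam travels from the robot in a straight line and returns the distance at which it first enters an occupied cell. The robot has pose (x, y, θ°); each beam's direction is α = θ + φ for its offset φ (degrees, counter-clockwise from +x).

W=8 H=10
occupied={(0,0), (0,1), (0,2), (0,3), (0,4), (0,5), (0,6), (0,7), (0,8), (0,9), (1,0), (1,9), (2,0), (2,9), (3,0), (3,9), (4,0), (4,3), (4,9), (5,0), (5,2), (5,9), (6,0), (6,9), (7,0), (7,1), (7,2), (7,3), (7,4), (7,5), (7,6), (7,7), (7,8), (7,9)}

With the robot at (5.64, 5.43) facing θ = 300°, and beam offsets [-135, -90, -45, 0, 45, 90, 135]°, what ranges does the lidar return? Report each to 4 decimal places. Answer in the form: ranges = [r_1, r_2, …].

ranges = [4.8037, 5.3578, 2.4728, 2.7200, 1.4080, 1.5704, 3.6959]

beam 1: φ=-135°, α=165°
  dir = (cos 165°, sin 165°) = (-0.9659, 0.2588); from cell (5,5)
  next x-line at t=0.6626, next y-line at t=2.2023; Δt_x=1.0353, Δt_y=3.8637
    x: enter (4,5) at t=0.6626
    x: enter (3,5) at t=1.6979
    y: enter (3,6) at t=2.2023
    x: enter (2,6) at t=2.7331
    x: enter (1,6) at t=3.7684
    x: enter (0,6) at t=4.8037 ← occupied
  → r_1 = 4.8037
beam 2: φ=-90°, α=210°
  dir = (cos 210°, sin 210°) = (-0.8660, -0.5000); from cell (5,5)
  next x-line at t=0.7390, next y-line at t=0.8600; Δt_x=1.1547, Δt_y=2.0000
    x: enter (4,5) at t=0.7390
    y: enter (4,4) at t=0.8600
    x: enter (3,4) at t=1.8937
    y: enter (3,3) at t=2.8600
    x: enter (2,3) at t=3.0484
    x: enter (1,3) at t=4.2031
    y: enter (1,2) at t=4.8600
    x: enter (0,2) at t=5.3578 ← occupied
  → r_2 = 5.3578
beam 3: φ=-45°, α=255°
  dir = (cos 255°, sin 255°) = (-0.2588, -0.9659); from cell (5,5)
  next x-line at t=2.4728, next y-line at t=0.4452; Δt_x=3.8637, Δt_y=1.0353
    y: enter (5,4) at t=0.4452
    y: enter (5,3) at t=1.4804
    x: enter (4,3) at t=2.4728 ← occupied
  → r_3 = 2.4728
beam 4: φ=0°, α=300°
  dir = (cos 300°, sin 300°) = (0.5000, -0.8660); from cell (5,5)
  next x-line at t=0.7200, next y-line at t=0.4965; Δt_x=2.0000, Δt_y=1.1547
    y: enter (5,4) at t=0.4965
    x: enter (6,4) at t=0.7200
    y: enter (6,3) at t=1.6512
    x: enter (7,3) at t=2.7200 ← occupied
  → r_4 = 2.7200
beam 5: φ=45°, α=345°
  dir = (cos 345°, sin 345°) = (0.9659, -0.2588); from cell (5,5)
  next x-line at t=0.3727, next y-line at t=1.6614; Δt_x=1.0353, Δt_y=3.8637
    x: enter (6,5) at t=0.3727
    x: enter (7,5) at t=1.4080 ← occupied
  → r_5 = 1.4080
beam 6: φ=90°, α=30°
  dir = (cos 30°, sin 30°) = (0.8660, 0.5000); from cell (5,5)
  next x-line at t=0.4157, next y-line at t=1.1400; Δt_x=1.1547, Δt_y=2.0000
    x: enter (6,5) at t=0.4157
    y: enter (6,6) at t=1.1400
    x: enter (7,6) at t=1.5704 ← occupied
  → r_6 = 1.5704
beam 7: φ=135°, α=75°
  dir = (cos 75°, sin 75°) = (0.2588, 0.9659); from cell (5,5)
  next x-line at t=1.3909, next y-line at t=0.5901; Δt_x=3.8637, Δt_y=1.0353
    y: enter (5,6) at t=0.5901
    x: enter (6,6) at t=1.3909
    y: enter (6,7) at t=1.6254
    y: enter (6,8) at t=2.6607
    y: enter (6,9) at t=3.6959 ← occupied
  → r_7 = 3.6959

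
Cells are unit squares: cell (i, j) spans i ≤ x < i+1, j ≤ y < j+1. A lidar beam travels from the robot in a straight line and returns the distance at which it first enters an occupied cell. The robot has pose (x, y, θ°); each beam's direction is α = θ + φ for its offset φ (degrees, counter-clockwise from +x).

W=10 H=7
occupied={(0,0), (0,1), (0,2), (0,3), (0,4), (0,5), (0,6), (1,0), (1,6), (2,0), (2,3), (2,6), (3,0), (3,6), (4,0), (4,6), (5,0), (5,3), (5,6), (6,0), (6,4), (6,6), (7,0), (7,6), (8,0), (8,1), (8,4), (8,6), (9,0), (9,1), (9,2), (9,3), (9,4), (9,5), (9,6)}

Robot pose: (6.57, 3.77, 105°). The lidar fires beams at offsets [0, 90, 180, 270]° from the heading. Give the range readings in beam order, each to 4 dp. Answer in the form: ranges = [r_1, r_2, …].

beam 1: φ=0°, α=105°
  d=(-0.2588,0.9659)  start (6,3)  tX=2.2023 tY=0.2381  stride 1/|dx|=3.8637 1/|dy|=1.0353
    cross y-line → (6,4), t=0.2381 (wall)
  → r_1 = 0.2381
beam 2: φ=90°, α=195°
  d=(-0.9659,-0.2588)  start (6,3)  tX=0.5901 tY=2.9751  stride 1/|dx|=1.0353 1/|dy|=3.8637
    cross x-line → (5,3), t=0.5901 (wall)
  → r_2 = 0.5901
beam 3: φ=180°, α=285°
  d=(0.2588,-0.9659)  start (6,3)  tX=1.6614 tY=0.7972  stride 1/|dx|=3.8637 1/|dy|=1.0353
    cross y-line → (6,2), t=0.7972
    cross x-line → (7,2), t=1.6614
    cross y-line → (7,1), t=1.8324
    cross y-line → (7,0), t=2.8677 (wall)
  → r_3 = 2.8677
beam 4: φ=270°, α=15°
  d=(0.9659,0.2588)  start (6,3)  tX=0.4452 tY=0.8887  stride 1/|dx|=1.0353 1/|dy|=3.8637
    cross x-line → (7,3), t=0.4452
    cross y-line → (7,4), t=0.8887
    cross x-line → (8,4), t=1.4804 (wall)
  → r_4 = 1.4804

ranges = [0.2381, 0.5901, 2.8677, 1.4804]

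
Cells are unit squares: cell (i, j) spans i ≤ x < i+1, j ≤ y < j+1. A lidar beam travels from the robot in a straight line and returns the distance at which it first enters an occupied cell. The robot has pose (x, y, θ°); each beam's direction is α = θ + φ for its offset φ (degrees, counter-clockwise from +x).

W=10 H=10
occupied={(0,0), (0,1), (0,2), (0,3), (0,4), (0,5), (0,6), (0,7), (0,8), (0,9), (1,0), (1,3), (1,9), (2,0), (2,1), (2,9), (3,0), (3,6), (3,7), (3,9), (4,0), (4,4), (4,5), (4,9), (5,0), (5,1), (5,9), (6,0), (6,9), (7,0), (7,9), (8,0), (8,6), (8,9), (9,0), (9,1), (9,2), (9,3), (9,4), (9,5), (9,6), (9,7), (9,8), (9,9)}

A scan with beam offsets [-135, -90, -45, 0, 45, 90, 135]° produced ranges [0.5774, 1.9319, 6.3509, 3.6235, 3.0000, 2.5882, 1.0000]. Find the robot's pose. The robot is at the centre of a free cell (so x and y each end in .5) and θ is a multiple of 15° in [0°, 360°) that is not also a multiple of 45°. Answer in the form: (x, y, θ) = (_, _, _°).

(x, y, θ) = (8.5, 3.5, 165°)

Candidates: 56 free-cell centres × 16 headings = 896 poses. Raycast each; keep the one whose scan matches to 4 dp.
  (1.5, 4.5, 165°): beam 1 = 2.8868 ≠ 0.5774 ✗
  (8.5, 4.5, 330°): beam 1 = 7.7646 ≠ 0.5774 ✗
  (1.5, 7.5, 165°): beam 1 = 3.0000 ≠ 0.5774 ✗
  (6.5, 1.5, 15°): beam 2 = 0.5176 ≠ 1.9319 ✗
  …
  (8.5, 3.5, 165°): r_1=0.5774, r_2=1.9319, r_3=6.3509, r_4=3.6235, r_5=3.0000, r_6=2.5882, r_7=1.0000 — all match ✓
No second candidate reproduces the full scan.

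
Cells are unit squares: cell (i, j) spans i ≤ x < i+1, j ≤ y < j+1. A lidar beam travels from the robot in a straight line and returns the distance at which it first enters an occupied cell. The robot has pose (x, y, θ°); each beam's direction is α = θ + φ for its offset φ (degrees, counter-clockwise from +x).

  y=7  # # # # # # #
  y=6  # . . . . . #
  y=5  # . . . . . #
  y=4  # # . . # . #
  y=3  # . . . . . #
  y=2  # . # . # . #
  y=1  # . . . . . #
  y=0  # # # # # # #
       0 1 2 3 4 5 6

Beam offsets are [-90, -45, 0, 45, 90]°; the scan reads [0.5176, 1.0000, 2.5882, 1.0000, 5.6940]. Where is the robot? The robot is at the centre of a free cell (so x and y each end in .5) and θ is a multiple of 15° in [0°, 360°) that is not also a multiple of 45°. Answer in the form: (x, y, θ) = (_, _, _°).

Candidates: 26 free-cell centres × 16 headings = 416 poses. Raycast each; keep the one whose scan matches to 4 dp.
  (5.5, 6.5, 15°): beam 1 = 1.9319 ≠ 0.5176 ✗
  (4.5, 3.5, 150°): beam 1 = 0.5774 ≠ 0.5176 ✗
  (3.5, 6.5, 60°): beam 1 = 2.8868 ≠ 0.5176 ✗
  …
  (3.5, 1.5, 15°): r_1=0.5176, r_2=1.0000, r_3=2.5882, r_4=1.0000, r_5=5.6940 — all match ✓
Only this pose fits every beam.

(x, y, θ) = (3.5, 1.5, 15°)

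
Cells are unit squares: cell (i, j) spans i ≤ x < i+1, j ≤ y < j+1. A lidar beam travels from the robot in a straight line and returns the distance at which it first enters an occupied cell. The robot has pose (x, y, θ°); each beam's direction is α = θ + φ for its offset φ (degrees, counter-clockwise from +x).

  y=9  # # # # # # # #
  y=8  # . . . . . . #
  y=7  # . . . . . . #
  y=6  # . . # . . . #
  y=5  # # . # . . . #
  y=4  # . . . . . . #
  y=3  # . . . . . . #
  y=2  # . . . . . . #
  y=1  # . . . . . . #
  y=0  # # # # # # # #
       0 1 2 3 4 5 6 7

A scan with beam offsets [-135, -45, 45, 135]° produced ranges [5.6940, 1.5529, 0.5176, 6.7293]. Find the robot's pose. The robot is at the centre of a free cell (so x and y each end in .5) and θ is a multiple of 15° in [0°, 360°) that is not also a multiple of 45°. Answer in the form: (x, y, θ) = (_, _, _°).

(x, y, θ) = (6.5, 2.5, 330°)

The pose lattice has 45·16 = 720 candidates. Test each by forward raycasting.
  (4.5, 7.5, 330°): beam 1 = 3.6235 ≠ 5.6940 ✗
  (4.5, 8.5, 345°): beam 1 = 4.0415 ≠ 5.6940 ✗
  (4.5, 3.5, 240°): beam 1 = 1.9319 ≠ 5.6940 ✗
  (4.5, 4.5, 330°): beam 1 = 3.6235 ≠ 5.6940 ✗
  (2.5, 6.5, 240°): beam 1 = 2.5882 ≠ 5.6940 ✗
  …
  (6.5, 2.5, 330°): r_1=5.6940, r_2=1.5529, r_3=0.5176, r_4=6.7293 — all match ✓
Only this pose fits every beam.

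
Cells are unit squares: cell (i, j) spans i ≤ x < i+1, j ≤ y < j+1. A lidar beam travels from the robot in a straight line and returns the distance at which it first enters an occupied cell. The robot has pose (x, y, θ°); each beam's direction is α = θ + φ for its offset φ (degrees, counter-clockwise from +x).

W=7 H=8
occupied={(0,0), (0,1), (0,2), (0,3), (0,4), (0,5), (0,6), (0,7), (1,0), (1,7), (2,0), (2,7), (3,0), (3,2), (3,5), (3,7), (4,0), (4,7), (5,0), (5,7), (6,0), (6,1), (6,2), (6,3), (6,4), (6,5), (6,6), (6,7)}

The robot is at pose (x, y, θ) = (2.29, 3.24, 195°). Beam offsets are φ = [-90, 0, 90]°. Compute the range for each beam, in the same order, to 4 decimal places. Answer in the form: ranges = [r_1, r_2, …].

beam 1: φ=-90°, α=105°
  dir = (cos 105°, sin 105°) = (-0.2588, 0.9659); from cell (2,3)
  next x-line at t=1.1205, next y-line at t=0.7868; Δt_x=3.8637, Δt_y=1.0353
    y: enter (2,4) at t=0.7868
    x: enter (1,4) at t=1.1205
    y: enter (1,5) at t=1.8221
    y: enter (1,6) at t=2.8574
    y: enter (1,7) at t=3.8926 ← occupied
  → r_1 = 3.8926
beam 2: φ=0°, α=195°
  dir = (cos 195°, sin 195°) = (-0.9659, -0.2588); from cell (2,3)
  next x-line at t=0.3002, next y-line at t=0.9273; Δt_x=1.0353, Δt_y=3.8637
    x: enter (1,3) at t=0.3002
    y: enter (1,2) at t=0.9273
    x: enter (0,2) at t=1.3355 ← occupied
  → r_2 = 1.3355
beam 3: φ=90°, α=285°
  dir = (cos 285°, sin 285°) = (0.2588, -0.9659); from cell (2,3)
  next x-line at t=2.7432, next y-line at t=0.2485; Δt_x=3.8637, Δt_y=1.0353
    y: enter (2,2) at t=0.2485
    y: enter (2,1) at t=1.2837
    y: enter (2,0) at t=2.3190 ← occupied
  → r_3 = 2.3190

ranges = [3.8926, 1.3355, 2.3190]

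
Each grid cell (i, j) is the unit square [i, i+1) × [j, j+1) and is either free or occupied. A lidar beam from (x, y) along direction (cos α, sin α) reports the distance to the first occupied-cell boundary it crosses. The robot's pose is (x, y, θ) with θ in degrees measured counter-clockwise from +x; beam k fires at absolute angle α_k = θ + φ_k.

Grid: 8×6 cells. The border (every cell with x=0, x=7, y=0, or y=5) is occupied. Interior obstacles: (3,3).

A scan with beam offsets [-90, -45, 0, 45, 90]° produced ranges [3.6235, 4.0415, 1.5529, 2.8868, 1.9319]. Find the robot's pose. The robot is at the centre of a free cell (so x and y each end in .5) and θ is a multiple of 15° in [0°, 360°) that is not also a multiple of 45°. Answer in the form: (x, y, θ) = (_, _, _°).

(x, y, θ) = (3.5, 1.5, 105°)

The pose lattice has 23·16 = 368 candidates. Test each by forward raycasting.
  (1.5, 3.5, 105°): beam 1 = 1.5529 ≠ 3.6235 ✗
  (1.5, 3.5, 60°): beam 1 = 5.0000 ≠ 3.6235 ✗
  (2.5, 3.5, 120°): beam 1 = 0.5774 ≠ 3.6235 ✗
  (5.5, 4.5, 330°): beam 1 = 4.0415 ≠ 3.6235 ✗
  …
  (3.5, 1.5, 105°): r_1=3.6235, r_2=4.0415, r_3=1.5529, r_4=2.8868, r_5=1.9319 — all match ✓
Unique over the lattice → pose = (3.5, 1.5, 105°).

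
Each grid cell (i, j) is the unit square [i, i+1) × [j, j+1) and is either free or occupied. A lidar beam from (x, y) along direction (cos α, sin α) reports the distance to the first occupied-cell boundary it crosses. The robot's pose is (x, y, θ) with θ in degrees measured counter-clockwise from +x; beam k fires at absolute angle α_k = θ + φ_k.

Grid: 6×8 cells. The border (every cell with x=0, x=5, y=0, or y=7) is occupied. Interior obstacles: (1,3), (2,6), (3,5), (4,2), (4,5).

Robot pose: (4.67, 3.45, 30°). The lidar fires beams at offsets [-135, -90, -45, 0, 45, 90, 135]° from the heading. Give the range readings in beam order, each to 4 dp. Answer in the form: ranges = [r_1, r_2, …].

ranges = [0.4659, 0.5196, 0.3416, 0.3811, 1.2750, 1.7898, 3.7995]

beam 1: φ=-135°, α=255°
  dir = (cos 255°, sin 255°) = (-0.2588, -0.9659); from cell (4,3)
  next x-line at t=2.5887, next y-line at t=0.4659; Δt_x=3.8637, Δt_y=1.0353
    y: enter (4,2) at t=0.4659 ← occupied
  → r_1 = 0.4659
beam 2: φ=-90°, α=300°
  dir = (cos 300°, sin 300°) = (0.5000, -0.8660); from cell (4,3)
  next x-line at t=0.6600, next y-line at t=0.5196; Δt_x=2.0000, Δt_y=1.1547
    y: enter (4,2) at t=0.5196 ← occupied
  → r_2 = 0.5196
beam 3: φ=-45°, α=345°
  dir = (cos 345°, sin 345°) = (0.9659, -0.2588); from cell (4,3)
  next x-line at t=0.3416, next y-line at t=1.7387; Δt_x=1.0353, Δt_y=3.8637
    x: enter (5,3) at t=0.3416 ← occupied
  → r_3 = 0.3416
beam 4: φ=0°, α=30°
  dir = (cos 30°, sin 30°) = (0.8660, 0.5000); from cell (4,3)
  next x-line at t=0.3811, next y-line at t=1.1000; Δt_x=1.1547, Δt_y=2.0000
    x: enter (5,3) at t=0.3811 ← occupied
  → r_4 = 0.3811
beam 5: φ=45°, α=75°
  dir = (cos 75°, sin 75°) = (0.2588, 0.9659); from cell (4,3)
  next x-line at t=1.2750, next y-line at t=0.5694; Δt_x=3.8637, Δt_y=1.0353
    y: enter (4,4) at t=0.5694
    x: enter (5,4) at t=1.2750 ← occupied
  → r_5 = 1.2750
beam 6: φ=90°, α=120°
  dir = (cos 120°, sin 120°) = (-0.5000, 0.8660); from cell (4,3)
  next x-line at t=1.3400, next y-line at t=0.6351; Δt_x=2.0000, Δt_y=1.1547
    y: enter (4,4) at t=0.6351
    x: enter (3,4) at t=1.3400
    y: enter (3,5) at t=1.7898 ← occupied
  → r_6 = 1.7898
beam 7: φ=135°, α=165°
  dir = (cos 165°, sin 165°) = (-0.9659, 0.2588); from cell (4,3)
  next x-line at t=0.6936, next y-line at t=2.1250; Δt_x=1.0353, Δt_y=3.8637
    x: enter (3,3) at t=0.6936
    x: enter (2,3) at t=1.7289
    y: enter (2,4) at t=2.1250
    x: enter (1,4) at t=2.7642
    x: enter (0,4) at t=3.7995 ← occupied
  → r_7 = 3.7995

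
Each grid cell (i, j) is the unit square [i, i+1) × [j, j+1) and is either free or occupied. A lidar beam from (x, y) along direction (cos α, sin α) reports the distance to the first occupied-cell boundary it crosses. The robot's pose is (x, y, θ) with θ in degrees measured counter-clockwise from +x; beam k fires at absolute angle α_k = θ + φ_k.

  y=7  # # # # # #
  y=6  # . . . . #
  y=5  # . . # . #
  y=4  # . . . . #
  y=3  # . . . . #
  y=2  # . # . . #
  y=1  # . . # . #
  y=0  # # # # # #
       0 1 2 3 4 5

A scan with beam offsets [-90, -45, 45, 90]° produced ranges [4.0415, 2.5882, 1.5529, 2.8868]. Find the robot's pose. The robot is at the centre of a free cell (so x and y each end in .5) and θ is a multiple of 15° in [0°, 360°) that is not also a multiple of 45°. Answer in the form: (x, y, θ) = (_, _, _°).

(x, y, θ) = (3.5, 3.5, 210°)

Enumerate (i+0.5, j+0.5, θ) over the 21 free cells and 16 admissible headings. For each, cast all 4 beams and compare to the given ranges.
  (3.5, 2.5, 30°): beam 1 = 0.5774 ≠ 4.0415 ✗
  (1.5, 5.5, 240°): beam 1 = 0.5774 ≠ 4.0415 ✗
  (1.5, 6.5, 345°): beam 1 = 1.9319 ≠ 4.0415 ✗
  (4.5, 1.5, 210°): beam 1 = 6.3509 ≠ 4.0415 ✗
  …
  (3.5, 3.5, 210°): r_1=4.0415, r_2=2.5882, r_3=1.5529, r_4=2.8868 — all match ✓
No second candidate reproduces the full scan.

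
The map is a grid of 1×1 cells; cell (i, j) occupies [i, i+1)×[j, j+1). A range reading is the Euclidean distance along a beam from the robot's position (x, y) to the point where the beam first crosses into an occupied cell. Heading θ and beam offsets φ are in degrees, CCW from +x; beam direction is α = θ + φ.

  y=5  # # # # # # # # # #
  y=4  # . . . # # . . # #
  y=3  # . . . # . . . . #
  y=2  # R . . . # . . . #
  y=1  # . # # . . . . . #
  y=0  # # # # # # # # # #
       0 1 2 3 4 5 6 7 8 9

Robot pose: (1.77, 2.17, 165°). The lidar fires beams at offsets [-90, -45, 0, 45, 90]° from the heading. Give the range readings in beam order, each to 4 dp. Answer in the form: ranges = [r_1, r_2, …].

beam 1: φ=-90°, α=75°
  direction (0.2588, 0.9659); cell (1,2); t to first gridline: x 0.8887, y 0.8593 (then +3.8637 / +1.0353)
    (1,3) via y @ 0.8593
    (2,3) via x @ 0.8887
    (2,4) via y @ 1.8946
    (2,5) via y @ 2.9298  # hit
  → r_1 = 2.9298
beam 2: φ=-45°, α=120°
  direction (-0.5000, 0.8660); cell (1,2); t to first gridline: x 1.5400, y 0.9584 (then +2.0000 / +1.1547)
    (1,3) via y @ 0.9584
    (0,3) via x @ 1.5400  # hit
  → r_2 = 1.5400
beam 3: φ=0°, α=165°
  direction (-0.9659, 0.2588); cell (1,2); t to first gridline: x 0.7972, y 3.2069 (then +1.0353 / +3.8637)
    (0,2) via x @ 0.7972  # hit
  → r_3 = 0.7972
beam 4: φ=45°, α=210°
  direction (-0.8660, -0.5000); cell (1,2); t to first gridline: x 0.8891, y 0.3400 (then +1.1547 / +2.0000)
    (1,1) via y @ 0.3400
    (0,1) via x @ 0.8891  # hit
  → r_4 = 0.8891
beam 5: φ=90°, α=255°
  direction (-0.2588, -0.9659); cell (1,2); t to first gridline: x 2.9751, y 0.1760 (then +3.8637 / +1.0353)
    (1,1) via y @ 0.1760
    (1,0) via y @ 1.2113  # hit
  → r_5 = 1.2113

ranges = [2.9298, 1.5400, 0.7972, 0.8891, 1.2113]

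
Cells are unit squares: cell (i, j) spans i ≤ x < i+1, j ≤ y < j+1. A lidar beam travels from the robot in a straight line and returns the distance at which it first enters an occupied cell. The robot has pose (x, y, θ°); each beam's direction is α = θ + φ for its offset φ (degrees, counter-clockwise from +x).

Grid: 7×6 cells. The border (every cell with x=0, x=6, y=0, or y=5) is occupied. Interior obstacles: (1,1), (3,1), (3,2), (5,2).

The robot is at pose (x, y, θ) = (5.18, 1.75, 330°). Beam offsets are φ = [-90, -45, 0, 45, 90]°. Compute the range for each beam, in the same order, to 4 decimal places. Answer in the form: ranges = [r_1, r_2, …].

beam 1: φ=-90°, α=240°
  direction (-0.5000, -0.8660); cell (5,1); t to first gridline: x 0.3600, y 0.8660 (then +2.0000 / +1.1547)
    (4,1) via x @ 0.3600
    (4,0) via y @ 0.8660  # hit
  → r_1 = 0.8660
beam 2: φ=-45°, α=285°
  direction (0.2588, -0.9659); cell (5,1); t to first gridline: x 3.1682, y 0.7765 (then +3.8637 / +1.0353)
    (5,0) via y @ 0.7765  # hit
  → r_2 = 0.7765
beam 3: φ=0°, α=330°
  direction (0.8660, -0.5000); cell (5,1); t to first gridline: x 0.9469, y 1.5000 (then +1.1547 / +2.0000)
    (6,1) via x @ 0.9469  # hit
  → r_3 = 0.9469
beam 4: φ=45°, α=15°
  direction (0.9659, 0.2588); cell (5,1); t to first gridline: x 0.8489, y 0.9659 (then +1.0353 / +3.8637)
    (6,1) via x @ 0.8489  # hit
  → r_4 = 0.8489
beam 5: φ=90°, α=60°
  direction (0.5000, 0.8660); cell (5,1); t to first gridline: x 1.6400, y 0.2887 (then +2.0000 / +1.1547)
    (5,2) via y @ 0.2887  # hit
  → r_5 = 0.2887

ranges = [0.8660, 0.7765, 0.9469, 0.8489, 0.2887]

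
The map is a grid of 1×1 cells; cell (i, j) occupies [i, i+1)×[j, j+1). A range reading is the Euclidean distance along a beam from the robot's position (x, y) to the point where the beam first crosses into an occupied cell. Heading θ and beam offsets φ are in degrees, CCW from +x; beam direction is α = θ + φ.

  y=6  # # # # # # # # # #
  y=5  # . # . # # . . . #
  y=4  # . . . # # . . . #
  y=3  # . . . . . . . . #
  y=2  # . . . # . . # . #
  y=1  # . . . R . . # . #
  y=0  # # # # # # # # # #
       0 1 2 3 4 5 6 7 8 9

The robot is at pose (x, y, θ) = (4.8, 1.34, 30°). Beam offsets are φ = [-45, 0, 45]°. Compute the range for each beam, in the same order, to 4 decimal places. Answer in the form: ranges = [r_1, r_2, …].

beam 1: φ=-45°, α=345°
  dir = (cos 345°, sin 345°) = (0.9659, -0.2588); from cell (4,1)
  next x-line at t=0.2071, next y-line at t=1.3137; Δt_x=1.0353, Δt_y=3.8637
    x: enter (5,1) at t=0.2071
    x: enter (6,1) at t=1.2423
    y: enter (6,0) at t=1.3137 ← occupied
  → r_1 = 1.3137
beam 2: φ=0°, α=30°
  dir = (cos 30°, sin 30°) = (0.8660, 0.5000); from cell (4,1)
  next x-line at t=0.2309, next y-line at t=1.3200; Δt_x=1.1547, Δt_y=2.0000
    x: enter (5,1) at t=0.2309
    y: enter (5,2) at t=1.3200
    x: enter (6,2) at t=1.3856
    x: enter (7,2) at t=2.5403 ← occupied
  → r_2 = 2.5403
beam 3: φ=45°, α=75°
  dir = (cos 75°, sin 75°) = (0.2588, 0.9659); from cell (4,1)
  next x-line at t=0.7727, next y-line at t=0.6833; Δt_x=3.8637, Δt_y=1.0353
    y: enter (4,2) at t=0.6833 ← occupied
  → r_3 = 0.6833

ranges = [1.3137, 2.5403, 0.6833]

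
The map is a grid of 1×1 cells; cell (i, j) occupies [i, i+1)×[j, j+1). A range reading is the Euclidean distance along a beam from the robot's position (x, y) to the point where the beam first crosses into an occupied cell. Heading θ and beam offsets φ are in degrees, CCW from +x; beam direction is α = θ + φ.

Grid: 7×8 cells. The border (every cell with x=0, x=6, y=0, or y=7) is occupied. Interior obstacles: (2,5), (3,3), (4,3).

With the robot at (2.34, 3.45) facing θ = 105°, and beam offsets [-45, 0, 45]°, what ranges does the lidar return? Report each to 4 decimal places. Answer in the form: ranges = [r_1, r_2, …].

beam 1: φ=-45°, α=60°
  dir = (cos 60°, sin 60°) = (0.5000, 0.8660); from cell (2,3)
  next x-line at t=1.3200, next y-line at t=0.6351; Δt_x=2.0000, Δt_y=1.1547
    y: enter (2,4) at t=0.6351
    x: enter (3,4) at t=1.3200
    y: enter (3,5) at t=1.7898
    y: enter (3,6) at t=2.9445
    x: enter (4,6) at t=3.3200
    y: enter (4,7) at t=4.0992 ← occupied
  → r_1 = 4.0992
beam 2: φ=0°, α=105°
  dir = (cos 105°, sin 105°) = (-0.2588, 0.9659); from cell (2,3)
  next x-line at t=1.3137, next y-line at t=0.5694; Δt_x=3.8637, Δt_y=1.0353
    y: enter (2,4) at t=0.5694
    x: enter (1,4) at t=1.3137
    y: enter (1,5) at t=1.6047
    y: enter (1,6) at t=2.6400
    y: enter (1,7) at t=3.6752 ← occupied
  → r_2 = 3.6752
beam 3: φ=45°, α=150°
  dir = (cos 150°, sin 150°) = (-0.8660, 0.5000); from cell (2,3)
  next x-line at t=0.3926, next y-line at t=1.1000; Δt_x=1.1547, Δt_y=2.0000
    x: enter (1,3) at t=0.3926
    y: enter (1,4) at t=1.1000
    x: enter (0,4) at t=1.5473 ← occupied
  → r_3 = 1.5473

ranges = [4.0992, 3.6752, 1.5473]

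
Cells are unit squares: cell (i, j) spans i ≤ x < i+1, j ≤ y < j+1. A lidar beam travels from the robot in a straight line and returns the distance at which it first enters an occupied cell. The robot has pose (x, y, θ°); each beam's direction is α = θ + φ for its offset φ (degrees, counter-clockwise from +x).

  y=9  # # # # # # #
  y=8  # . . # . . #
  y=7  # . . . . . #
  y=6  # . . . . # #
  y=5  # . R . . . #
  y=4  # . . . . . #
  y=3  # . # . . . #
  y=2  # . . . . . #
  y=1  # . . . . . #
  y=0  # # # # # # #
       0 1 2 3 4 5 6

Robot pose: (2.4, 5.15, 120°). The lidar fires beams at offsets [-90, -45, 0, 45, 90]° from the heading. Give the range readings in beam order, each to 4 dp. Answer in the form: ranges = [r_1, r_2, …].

beam 1: φ=-90°, α=30°
  cosα=0.8660 sinα=0.5000 | (2,5) | tMaxX 0.6928 tMaxY 1.7000 | tΔX 1.1547 tΔY 2.0000
    t=0.6928 [x] (3,5)
    t=1.7000 [y] (3,6)
    t=1.8475 [x] (4,6)
    t=3.0022 [x] (5,6) — stop
  → r_1 = 3.0022
beam 2: φ=-45°, α=75°
  cosα=0.2588 sinα=0.9659 | (2,5) | tMaxX 2.3182 tMaxY 0.8800 | tΔX 3.8637 tΔY 1.0353
    t=0.8800 [y] (2,6)
    t=1.9153 [y] (2,7)
    t=2.3182 [x] (3,7)
    t=2.9505 [y] (3,8) — stop
  → r_2 = 2.9505
beam 3: φ=0°, α=120°
  cosα=-0.5000 sinα=0.8660 | (2,5) | tMaxX 0.8000 tMaxY 0.9815 | tΔX 2.0000 tΔY 1.1547
    t=0.8000 [x] (1,5)
    t=0.9815 [y] (1,6)
    t=2.1362 [y] (1,7)
    t=2.8000 [x] (0,7) — stop
  → r_3 = 2.8000
beam 4: φ=45°, α=165°
  cosα=-0.9659 sinα=0.2588 | (2,5) | tMaxX 0.4141 tMaxY 3.2841 | tΔX 1.0353 tΔY 3.8637
    t=0.4141 [x] (1,5)
    t=1.4494 [x] (0,5) — stop
  → r_4 = 1.4494
beam 5: φ=90°, α=210°
  cosα=-0.8660 sinα=-0.5000 | (2,5) | tMaxX 0.4619 tMaxY 0.3000 | tΔX 1.1547 tΔY 2.0000
    t=0.3000 [y] (2,4)
    t=0.4619 [x] (1,4)
    t=1.6166 [x] (0,4) — stop
  → r_5 = 1.6166

ranges = [3.0022, 2.9505, 2.8000, 1.4494, 1.6166]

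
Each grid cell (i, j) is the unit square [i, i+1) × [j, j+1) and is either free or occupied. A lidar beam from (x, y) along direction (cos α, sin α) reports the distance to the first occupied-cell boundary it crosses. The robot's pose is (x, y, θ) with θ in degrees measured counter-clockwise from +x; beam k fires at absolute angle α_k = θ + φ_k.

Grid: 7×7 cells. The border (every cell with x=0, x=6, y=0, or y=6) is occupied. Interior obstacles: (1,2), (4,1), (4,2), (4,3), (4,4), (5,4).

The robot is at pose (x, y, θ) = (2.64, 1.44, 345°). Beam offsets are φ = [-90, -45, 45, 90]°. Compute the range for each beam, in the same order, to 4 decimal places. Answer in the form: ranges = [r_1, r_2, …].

beam 1: φ=-90°, α=255°
  direction (-0.2588, -0.9659); cell (2,1); t to first gridline: x 2.4728, y 0.4555 (then +3.8637 / +1.0353)
    (2,0) via y @ 0.4555  # hit
  → r_1 = 0.4555
beam 2: φ=-45°, α=300°
  direction (0.5000, -0.8660); cell (2,1); t to first gridline: x 0.7200, y 0.5081 (then +2.0000 / +1.1547)
    (2,0) via y @ 0.5081  # hit
  → r_2 = 0.5081
beam 3: φ=45°, α=30°
  direction (0.8660, 0.5000); cell (2,1); t to first gridline: x 0.4157, y 1.1200 (then +1.1547 / +2.0000)
    (3,1) via x @ 0.4157
    (3,2) via y @ 1.1200
    (4,2) via x @ 1.5704  # hit
  → r_3 = 1.5704
beam 4: φ=90°, α=75°
  direction (0.2588, 0.9659); cell (2,1); t to first gridline: x 1.3909, y 0.5798 (then +3.8637 / +1.0353)
    (2,2) via y @ 0.5798
    (3,2) via x @ 1.3909
    (3,3) via y @ 1.6150
    (3,4) via y @ 2.6503
    (3,5) via y @ 3.6856
    (3,6) via y @ 4.7209  # hit
  → r_4 = 4.7209

ranges = [0.4555, 0.5081, 1.5704, 4.7209]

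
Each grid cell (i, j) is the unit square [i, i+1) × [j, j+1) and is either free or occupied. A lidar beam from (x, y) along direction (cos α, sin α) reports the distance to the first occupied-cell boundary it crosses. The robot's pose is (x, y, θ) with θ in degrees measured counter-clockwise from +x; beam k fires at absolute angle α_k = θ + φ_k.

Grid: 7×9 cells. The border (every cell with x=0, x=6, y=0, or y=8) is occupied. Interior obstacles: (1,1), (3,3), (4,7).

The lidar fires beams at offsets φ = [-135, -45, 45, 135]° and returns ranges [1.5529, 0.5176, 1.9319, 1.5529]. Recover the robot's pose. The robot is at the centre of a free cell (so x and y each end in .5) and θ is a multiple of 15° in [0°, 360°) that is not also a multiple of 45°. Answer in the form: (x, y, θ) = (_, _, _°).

The pose lattice has 32·16 = 512 candidates. Test each by forward raycasting.
  (2.5, 6.5, 105°): beam 1 = 4.0415 ≠ 1.5529 ✗
  (3.5, 7.5, 15°): beam 1 = 5.0000 ≠ 1.5529 ✗
  (3.5, 7.5, 255°): beam 1 = 0.5774 ≠ 1.5529 ✗
  …
  (3.5, 1.5, 300°): r_1=1.5529, r_2=0.5176, r_3=1.9319, r_4=1.5529 — all match ✓
Unique over the lattice → pose = (3.5, 1.5, 300°).

(x, y, θ) = (3.5, 1.5, 300°)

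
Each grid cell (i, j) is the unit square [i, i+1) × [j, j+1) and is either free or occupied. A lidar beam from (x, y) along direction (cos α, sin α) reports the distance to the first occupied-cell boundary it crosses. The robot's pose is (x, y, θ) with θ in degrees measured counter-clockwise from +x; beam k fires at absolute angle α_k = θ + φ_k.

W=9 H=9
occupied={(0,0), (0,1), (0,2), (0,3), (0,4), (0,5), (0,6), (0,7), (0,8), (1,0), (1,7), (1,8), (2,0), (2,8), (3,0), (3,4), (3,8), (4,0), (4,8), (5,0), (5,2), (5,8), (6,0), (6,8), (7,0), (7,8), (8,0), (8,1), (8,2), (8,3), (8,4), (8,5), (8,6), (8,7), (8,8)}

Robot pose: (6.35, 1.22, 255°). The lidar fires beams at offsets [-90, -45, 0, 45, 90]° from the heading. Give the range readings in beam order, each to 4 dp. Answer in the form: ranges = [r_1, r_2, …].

beam 1: φ=-90°, α=165°
  direction (-0.9659, 0.2588); cell (6,1); t to first gridline: x 0.3623, y 3.0137 (then +1.0353 / +3.8637)
    (5,1) via x @ 0.3623
    (4,1) via x @ 1.3976
    (3,1) via x @ 2.4329
    (3,2) via y @ 3.0137
    (2,2) via x @ 3.4682
    (1,2) via x @ 4.5035
    (0,2) via x @ 5.5387  # hit
  → r_1 = 5.5387
beam 2: φ=-45°, α=210°
  direction (-0.8660, -0.5000); cell (6,1); t to first gridline: x 0.4041, y 0.4400 (then +1.1547 / +2.0000)
    (5,1) via x @ 0.4041
    (5,0) via y @ 0.4400  # hit
  → r_2 = 0.4400
beam 3: φ=0°, α=255°
  direction (-0.2588, -0.9659); cell (6,1); t to first gridline: x 1.3523, y 0.2278 (then +3.8637 / +1.0353)
    (6,0) via y @ 0.2278  # hit
  → r_3 = 0.2278
beam 4: φ=45°, α=300°
  direction (0.5000, -0.8660); cell (6,1); t to first gridline: x 1.3000, y 0.2540 (then +2.0000 / +1.1547)
    (6,0) via y @ 0.2540  # hit
  → r_4 = 0.2540
beam 5: φ=90°, α=345°
  direction (0.9659, -0.2588); cell (6,1); t to first gridline: x 0.6729, y 0.8500 (then +1.0353 / +3.8637)
    (7,1) via x @ 0.6729
    (7,0) via y @ 0.8500  # hit
  → r_5 = 0.8500

ranges = [5.5387, 0.4400, 0.2278, 0.2540, 0.8500]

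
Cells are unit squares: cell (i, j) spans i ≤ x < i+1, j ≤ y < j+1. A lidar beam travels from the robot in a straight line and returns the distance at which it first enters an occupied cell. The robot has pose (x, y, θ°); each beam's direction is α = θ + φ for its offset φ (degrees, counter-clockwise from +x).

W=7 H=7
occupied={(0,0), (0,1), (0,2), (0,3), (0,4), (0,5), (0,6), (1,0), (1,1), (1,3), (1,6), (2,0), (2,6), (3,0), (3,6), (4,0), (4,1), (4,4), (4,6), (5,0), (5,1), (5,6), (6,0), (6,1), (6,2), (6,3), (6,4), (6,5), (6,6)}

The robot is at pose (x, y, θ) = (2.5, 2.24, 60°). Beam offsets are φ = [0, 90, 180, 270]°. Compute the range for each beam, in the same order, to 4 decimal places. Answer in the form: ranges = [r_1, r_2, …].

ranges = [3.0000, 1.5200, 1.0000, 1.7321]

beam 1: φ=0°, α=60°
  dir = (cos 60°, sin 60°) = (0.5000, 0.8660); from cell (2,2)
  next x-line at t=1.0000, next y-line at t=0.8776; Δt_x=2.0000, Δt_y=1.1547
    y: enter (2,3) at t=0.8776
    x: enter (3,3) at t=1.0000
    y: enter (3,4) at t=2.0323
    x: enter (4,4) at t=3.0000 ← occupied
  → r_1 = 3.0000
beam 2: φ=90°, α=150°
  dir = (cos 150°, sin 150°) = (-0.8660, 0.5000); from cell (2,2)
  next x-line at t=0.5774, next y-line at t=1.5200; Δt_x=1.1547, Δt_y=2.0000
    x: enter (1,2) at t=0.5774
    y: enter (1,3) at t=1.5200 ← occupied
  → r_2 = 1.5200
beam 3: φ=180°, α=240°
  dir = (cos 240°, sin 240°) = (-0.5000, -0.8660); from cell (2,2)
  next x-line at t=1.0000, next y-line at t=0.2771; Δt_x=2.0000, Δt_y=1.1547
    y: enter (2,1) at t=0.2771
    x: enter (1,1) at t=1.0000 ← occupied
  → r_3 = 1.0000
beam 4: φ=270°, α=330°
  dir = (cos 330°, sin 330°) = (0.8660, -0.5000); from cell (2,2)
  next x-line at t=0.5774, next y-line at t=0.4800; Δt_x=1.1547, Δt_y=2.0000
    y: enter (2,1) at t=0.4800
    x: enter (3,1) at t=0.5774
    x: enter (4,1) at t=1.7321 ← occupied
  → r_4 = 1.7321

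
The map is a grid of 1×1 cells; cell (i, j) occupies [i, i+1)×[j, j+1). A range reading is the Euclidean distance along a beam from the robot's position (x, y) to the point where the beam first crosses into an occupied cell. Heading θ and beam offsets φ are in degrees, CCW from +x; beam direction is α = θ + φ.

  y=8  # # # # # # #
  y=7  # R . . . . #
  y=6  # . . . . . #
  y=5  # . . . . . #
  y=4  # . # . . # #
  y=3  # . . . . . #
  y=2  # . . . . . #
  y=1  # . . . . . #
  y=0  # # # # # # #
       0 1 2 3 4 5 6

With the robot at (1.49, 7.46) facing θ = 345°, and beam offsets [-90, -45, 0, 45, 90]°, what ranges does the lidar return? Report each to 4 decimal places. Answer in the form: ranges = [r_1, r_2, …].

ranges = [1.8932, 2.8406, 4.6691, 1.0800, 0.5590]

beam 1: φ=-90°, α=255°
  dir = (cos 255°, sin 255°) = (-0.2588, -0.9659); from cell (1,7)
  next x-line at t=1.8932, next y-line at t=0.4762; Δt_x=3.8637, Δt_y=1.0353
    y: enter (1,6) at t=0.4762
    y: enter (1,5) at t=1.5115
    x: enter (0,5) at t=1.8932 ← occupied
  → r_1 = 1.8932
beam 2: φ=-45°, α=300°
  dir = (cos 300°, sin 300°) = (0.5000, -0.8660); from cell (1,7)
  next x-line at t=1.0200, next y-line at t=0.5312; Δt_x=2.0000, Δt_y=1.1547
    y: enter (1,6) at t=0.5312
    x: enter (2,6) at t=1.0200
    y: enter (2,5) at t=1.6859
    y: enter (2,4) at t=2.8406 ← occupied
  → r_2 = 2.8406
beam 3: φ=0°, α=345°
  dir = (cos 345°, sin 345°) = (0.9659, -0.2588); from cell (1,7)
  next x-line at t=0.5280, next y-line at t=1.7773; Δt_x=1.0353, Δt_y=3.8637
    x: enter (2,7) at t=0.5280
    x: enter (3,7) at t=1.5633
    y: enter (3,6) at t=1.7773
    x: enter (4,6) at t=2.5985
    x: enter (5,6) at t=3.6338
    x: enter (6,6) at t=4.6691 ← occupied
  → r_3 = 4.6691
beam 4: φ=45°, α=30°
  dir = (cos 30°, sin 30°) = (0.8660, 0.5000); from cell (1,7)
  next x-line at t=0.5889, next y-line at t=1.0800; Δt_x=1.1547, Δt_y=2.0000
    x: enter (2,7) at t=0.5889
    y: enter (2,8) at t=1.0800 ← occupied
  → r_4 = 1.0800
beam 5: φ=90°, α=75°
  dir = (cos 75°, sin 75°) = (0.2588, 0.9659); from cell (1,7)
  next x-line at t=1.9705, next y-line at t=0.5590; Δt_x=3.8637, Δt_y=1.0353
    y: enter (1,8) at t=0.5590 ← occupied
  → r_5 = 0.5590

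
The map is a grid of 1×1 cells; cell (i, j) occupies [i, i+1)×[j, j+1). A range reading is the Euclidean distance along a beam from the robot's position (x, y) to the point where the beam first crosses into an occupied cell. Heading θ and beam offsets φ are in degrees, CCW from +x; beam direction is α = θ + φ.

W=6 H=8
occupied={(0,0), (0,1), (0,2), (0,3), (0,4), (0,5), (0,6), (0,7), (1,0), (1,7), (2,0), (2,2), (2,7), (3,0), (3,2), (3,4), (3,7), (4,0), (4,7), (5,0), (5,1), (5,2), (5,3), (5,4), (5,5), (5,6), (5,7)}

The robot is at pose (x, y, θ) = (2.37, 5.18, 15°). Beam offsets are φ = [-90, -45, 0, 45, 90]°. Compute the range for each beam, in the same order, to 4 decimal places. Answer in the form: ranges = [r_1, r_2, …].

ranges = [2.2569, 0.7275, 2.7228, 2.1016, 1.8842]

beam 1: φ=-90°, α=285°
  direction (0.2588, -0.9659); cell (2,5); t to first gridline: x 2.4341, y 0.1863 (then +3.8637 / +1.0353)
    (2,4) via y @ 0.1863
    (2,3) via y @ 1.2216
    (2,2) via y @ 2.2569  # hit
  → r_1 = 2.2569
beam 2: φ=-45°, α=330°
  direction (0.8660, -0.5000); cell (2,5); t to first gridline: x 0.7275, y 0.3600 (then +1.1547 / +2.0000)
    (2,4) via y @ 0.3600
    (3,4) via x @ 0.7275  # hit
  → r_2 = 0.7275
beam 3: φ=0°, α=15°
  direction (0.9659, 0.2588); cell (2,5); t to first gridline: x 0.6522, y 3.1682 (then +1.0353 / +3.8637)
    (3,5) via x @ 0.6522
    (4,5) via x @ 1.6875
    (5,5) via x @ 2.7228  # hit
  → r_3 = 2.7228
beam 4: φ=45°, α=60°
  direction (0.5000, 0.8660); cell (2,5); t to first gridline: x 1.2600, y 0.9469 (then +2.0000 / +1.1547)
    (2,6) via y @ 0.9469
    (3,6) via x @ 1.2600
    (3,7) via y @ 2.1016  # hit
  → r_4 = 2.1016
beam 5: φ=90°, α=105°
  direction (-0.2588, 0.9659); cell (2,5); t to first gridline: x 1.4296, y 0.8489 (then +3.8637 / +1.0353)
    (2,6) via y @ 0.8489
    (1,6) via x @ 1.4296
    (1,7) via y @ 1.8842  # hit
  → r_5 = 1.8842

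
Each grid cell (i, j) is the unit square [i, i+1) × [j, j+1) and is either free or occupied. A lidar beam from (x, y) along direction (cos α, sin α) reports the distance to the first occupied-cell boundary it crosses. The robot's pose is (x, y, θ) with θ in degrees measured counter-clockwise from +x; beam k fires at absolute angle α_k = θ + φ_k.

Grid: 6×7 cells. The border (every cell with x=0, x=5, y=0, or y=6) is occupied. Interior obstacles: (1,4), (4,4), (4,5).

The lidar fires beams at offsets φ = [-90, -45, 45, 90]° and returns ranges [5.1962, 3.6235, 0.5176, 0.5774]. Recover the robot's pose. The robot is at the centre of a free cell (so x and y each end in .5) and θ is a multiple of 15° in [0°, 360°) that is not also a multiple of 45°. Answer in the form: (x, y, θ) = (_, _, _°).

(x, y, θ) = (4.5, 1.5, 210°)

Candidates: 17 free-cell centres × 16 headings = 272 poses. Raycast each; keep the one whose scan matches to 4 dp.
  (1.5, 1.5, 30°): beam 1 = 0.5774 ≠ 5.1962 ✗
  (2.5, 1.5, 15°): beam 1 = 0.5176 ≠ 5.1962 ✗
  (1.5, 3.5, 195°): beam 1 = 0.5176 ≠ 5.1962 ✗
  (4.5, 3.5, 345°): beam 1 = 2.5882 ≠ 5.1962 ✗
  …
  (4.5, 1.5, 210°): r_1=5.1962, r_2=3.6235, r_3=0.5176, r_4=0.5774 — all match ✓
No second candidate reproduces the full scan.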